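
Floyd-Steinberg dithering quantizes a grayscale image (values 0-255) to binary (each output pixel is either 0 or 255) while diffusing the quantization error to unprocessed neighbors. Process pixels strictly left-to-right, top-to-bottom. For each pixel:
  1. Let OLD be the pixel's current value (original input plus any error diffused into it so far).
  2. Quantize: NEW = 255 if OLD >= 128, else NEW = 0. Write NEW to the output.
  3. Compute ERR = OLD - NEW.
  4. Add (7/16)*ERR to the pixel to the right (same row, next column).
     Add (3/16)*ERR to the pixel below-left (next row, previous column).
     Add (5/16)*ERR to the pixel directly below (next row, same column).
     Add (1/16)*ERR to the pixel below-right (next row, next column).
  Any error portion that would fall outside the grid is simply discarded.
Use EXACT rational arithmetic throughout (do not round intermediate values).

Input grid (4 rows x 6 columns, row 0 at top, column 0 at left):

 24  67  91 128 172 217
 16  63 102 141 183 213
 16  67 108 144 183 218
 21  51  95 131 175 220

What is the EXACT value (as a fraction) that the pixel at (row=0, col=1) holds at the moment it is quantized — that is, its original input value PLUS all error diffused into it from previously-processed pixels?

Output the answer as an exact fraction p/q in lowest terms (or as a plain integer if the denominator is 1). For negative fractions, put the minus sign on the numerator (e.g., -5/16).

Answer: 155/2

Derivation:
(0,0): OLD=24 → NEW=0, ERR=24
(0,1): OLD=155/2 → NEW=0, ERR=155/2
Target (0,1): original=67, with diffused error = 155/2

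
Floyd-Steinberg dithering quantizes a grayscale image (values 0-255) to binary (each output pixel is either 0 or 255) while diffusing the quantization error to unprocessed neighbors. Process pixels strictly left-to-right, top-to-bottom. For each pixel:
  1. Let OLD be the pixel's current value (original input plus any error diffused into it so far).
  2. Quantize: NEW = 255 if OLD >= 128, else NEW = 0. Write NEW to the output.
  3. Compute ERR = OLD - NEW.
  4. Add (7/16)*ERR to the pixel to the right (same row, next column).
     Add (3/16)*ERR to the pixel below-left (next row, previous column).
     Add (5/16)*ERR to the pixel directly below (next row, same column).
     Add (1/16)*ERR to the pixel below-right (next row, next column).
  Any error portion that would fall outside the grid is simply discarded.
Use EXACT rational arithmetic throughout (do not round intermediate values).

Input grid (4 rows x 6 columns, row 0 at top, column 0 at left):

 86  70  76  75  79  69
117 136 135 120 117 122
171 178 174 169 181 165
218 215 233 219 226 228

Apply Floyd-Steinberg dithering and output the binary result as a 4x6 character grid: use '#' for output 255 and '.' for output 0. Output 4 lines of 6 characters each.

(0,0): OLD=86 → NEW=0, ERR=86
(0,1): OLD=861/8 → NEW=0, ERR=861/8
(0,2): OLD=15755/128 → NEW=0, ERR=15755/128
(0,3): OLD=263885/2048 → NEW=255, ERR=-258355/2048
(0,4): OLD=780187/32768 → NEW=0, ERR=780187/32768
(0,5): OLD=41637181/524288 → NEW=0, ERR=41637181/524288
(1,0): OLD=20999/128 → NEW=255, ERR=-11641/128
(1,1): OLD=162097/1024 → NEW=255, ERR=-99023/1024
(1,2): OLD=3743109/32768 → NEW=0, ERR=3743109/32768
(1,3): OLD=18705441/131072 → NEW=255, ERR=-14717919/131072
(1,4): OLD=690553027/8388608 → NEW=0, ERR=690553027/8388608
(1,5): OLD=24739136357/134217728 → NEW=255, ERR=-9486384283/134217728
(2,0): OLD=2038955/16384 → NEW=0, ERR=2038955/16384
(2,1): OLD=114274185/524288 → NEW=255, ERR=-19419255/524288
(2,2): OLD=1395816923/8388608 → NEW=255, ERR=-743278117/8388608
(2,3): OLD=7900005059/67108864 → NEW=0, ERR=7900005059/67108864
(2,4): OLD=511008551369/2147483648 → NEW=255, ERR=-36599778871/2147483648
(2,5): OLD=4831029210895/34359738368 → NEW=255, ERR=-3930704072945/34359738368
(3,0): OLD=2096691579/8388608 → NEW=255, ERR=-42403461/8388608
(3,1): OLD=12910278751/67108864 → NEW=255, ERR=-4202481569/67108864
(3,2): OLD=106123849933/536870912 → NEW=255, ERR=-30778232627/536870912
(3,3): OLD=7626914463911/34359738368 → NEW=255, ERR=-1134818819929/34359738368
(3,4): OLD=52812895130439/274877906944 → NEW=255, ERR=-17280971140281/274877906944
(3,5): OLD=719874871936457/4398046511104 → NEW=255, ERR=-401626988395063/4398046511104
Row 0: ...#..
Row 1: ##.#.#
Row 2: .##.##
Row 3: ######

Answer: ...#..
##.#.#
.##.##
######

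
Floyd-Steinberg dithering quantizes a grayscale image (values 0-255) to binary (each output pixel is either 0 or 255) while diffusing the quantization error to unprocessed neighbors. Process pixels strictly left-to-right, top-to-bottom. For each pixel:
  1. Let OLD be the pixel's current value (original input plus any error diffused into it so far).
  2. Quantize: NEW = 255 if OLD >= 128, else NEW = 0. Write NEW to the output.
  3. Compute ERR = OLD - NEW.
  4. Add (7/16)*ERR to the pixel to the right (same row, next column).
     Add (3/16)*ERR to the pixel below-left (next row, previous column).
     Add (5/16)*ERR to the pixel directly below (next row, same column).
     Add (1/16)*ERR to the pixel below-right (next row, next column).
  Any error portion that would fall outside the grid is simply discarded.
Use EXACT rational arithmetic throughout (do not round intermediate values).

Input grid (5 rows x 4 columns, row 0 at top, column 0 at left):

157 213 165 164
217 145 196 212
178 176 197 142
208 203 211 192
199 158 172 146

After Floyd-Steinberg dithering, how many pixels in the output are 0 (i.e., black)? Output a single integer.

Answer: 5

Derivation:
(0,0): OLD=157 → NEW=255, ERR=-98
(0,1): OLD=1361/8 → NEW=255, ERR=-679/8
(0,2): OLD=16367/128 → NEW=0, ERR=16367/128
(0,3): OLD=450441/2048 → NEW=255, ERR=-71799/2048
(1,0): OLD=21819/128 → NEW=255, ERR=-10821/128
(1,1): OLD=101725/1024 → NEW=0, ERR=101725/1024
(1,2): OLD=8766817/32768 → NEW=255, ERR=410977/32768
(1,3): OLD=112471927/524288 → NEW=255, ERR=-21221513/524288
(2,0): OLD=2788687/16384 → NEW=255, ERR=-1389233/16384
(2,1): OLD=87564181/524288 → NEW=255, ERR=-46129259/524288
(2,2): OLD=168868473/1048576 → NEW=255, ERR=-98518407/1048576
(2,3): OLD=1493671957/16777216 → NEW=0, ERR=1493671957/16777216
(3,0): OLD=1384165407/8388608 → NEW=255, ERR=-754929633/8388608
(3,1): OLD=15195621569/134217728 → NEW=0, ERR=15195621569/134217728
(3,2): OLD=520475656895/2147483648 → NEW=255, ERR=-27132673345/2147483648
(3,3): OLD=7161325408185/34359738368 → NEW=255, ERR=-1600407875655/34359738368
(4,0): OLD=412541740019/2147483648 → NEW=255, ERR=-135066590221/2147483648
(4,1): OLD=2712181125017/17179869184 → NEW=255, ERR=-1668685516903/17179869184
(4,2): OLD=68114644379193/549755813888 → NEW=0, ERR=68114644379193/549755813888
(4,3): OLD=1626053497467999/8796093022208 → NEW=255, ERR=-616950223195041/8796093022208
Output grid:
  Row 0: ##.#  (1 black, running=1)
  Row 1: #.##  (1 black, running=2)
  Row 2: ###.  (1 black, running=3)
  Row 3: #.##  (1 black, running=4)
  Row 4: ##.#  (1 black, running=5)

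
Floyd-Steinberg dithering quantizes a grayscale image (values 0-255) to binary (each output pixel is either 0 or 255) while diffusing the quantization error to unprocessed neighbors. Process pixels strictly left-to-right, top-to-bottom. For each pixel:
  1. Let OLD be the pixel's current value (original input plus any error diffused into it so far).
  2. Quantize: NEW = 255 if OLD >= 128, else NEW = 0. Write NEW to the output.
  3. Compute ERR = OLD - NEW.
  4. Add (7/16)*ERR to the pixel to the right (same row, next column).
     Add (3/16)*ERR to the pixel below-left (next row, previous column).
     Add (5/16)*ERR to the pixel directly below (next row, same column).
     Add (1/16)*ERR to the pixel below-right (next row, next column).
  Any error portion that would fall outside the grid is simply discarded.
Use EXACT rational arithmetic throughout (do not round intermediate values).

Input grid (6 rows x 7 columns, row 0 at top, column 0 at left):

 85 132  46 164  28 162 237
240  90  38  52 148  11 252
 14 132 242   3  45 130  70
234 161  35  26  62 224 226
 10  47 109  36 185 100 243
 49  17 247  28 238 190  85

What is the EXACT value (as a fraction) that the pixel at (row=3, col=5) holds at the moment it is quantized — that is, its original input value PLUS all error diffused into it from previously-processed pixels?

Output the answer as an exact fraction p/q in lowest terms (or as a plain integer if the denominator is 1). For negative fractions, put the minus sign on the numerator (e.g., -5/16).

Answer: 1349298685217247/4398046511104

Derivation:
(0,0): OLD=85 → NEW=0, ERR=85
(0,1): OLD=2707/16 → NEW=255, ERR=-1373/16
(0,2): OLD=2165/256 → NEW=0, ERR=2165/256
(0,3): OLD=686899/4096 → NEW=255, ERR=-357581/4096
(0,4): OLD=-668059/65536 → NEW=0, ERR=-668059/65536
(0,5): OLD=165192899/1048576 → NEW=255, ERR=-102193981/1048576
(0,6): OLD=3260842325/16777216 → NEW=255, ERR=-1017347755/16777216
(1,0): OLD=64121/256 → NEW=255, ERR=-1159/256
(1,1): OLD=139471/2048 → NEW=0, ERR=139471/2048
(1,2): OLD=3191931/65536 → NEW=0, ERR=3191931/65536
(1,3): OLD=11703263/262144 → NEW=0, ERR=11703263/262144
(1,4): OLD=2359151933/16777216 → NEW=255, ERR=-1919038147/16777216
(1,5): OLD=-10939530931/134217728 → NEW=0, ERR=-10939530931/134217728
(1,6): OLD=410814423011/2147483648 → NEW=255, ERR=-136793907229/2147483648
(2,0): OLD=830805/32768 → NEW=0, ERR=830805/32768
(2,1): OLD=181637751/1048576 → NEW=255, ERR=-85749129/1048576
(2,2): OLD=3927045157/16777216 → NEW=255, ERR=-351144923/16777216
(2,3): OLD=-1423822019/134217728 → NEW=0, ERR=-1423822019/134217728
(2,4): OLD=-8459018995/1073741824 → NEW=0, ERR=-8459018995/1073741824
(2,5): OLD=2817158642927/34359738368 → NEW=0, ERR=2817158642927/34359738368
(2,6): OLD=44458984975993/549755813888 → NEW=0, ERR=44458984975993/549755813888
(3,0): OLD=3801549957/16777216 → NEW=255, ERR=-476640123/16777216
(3,1): OLD=16196817313/134217728 → NEW=0, ERR=16196817313/134217728
(3,2): OLD=79623248691/1073741824 → NEW=0, ERR=79623248691/1073741824
(3,3): OLD=224809031701/4294967296 → NEW=0, ERR=224809031701/4294967296
(3,4): OLD=53407700689029/549755813888 → NEW=0, ERR=53407700689029/549755813888
(3,5): OLD=1349298685217247/4398046511104 → NEW=255, ERR=227796824885727/4398046511104
Target (3,5): original=224, with diffused error = 1349298685217247/4398046511104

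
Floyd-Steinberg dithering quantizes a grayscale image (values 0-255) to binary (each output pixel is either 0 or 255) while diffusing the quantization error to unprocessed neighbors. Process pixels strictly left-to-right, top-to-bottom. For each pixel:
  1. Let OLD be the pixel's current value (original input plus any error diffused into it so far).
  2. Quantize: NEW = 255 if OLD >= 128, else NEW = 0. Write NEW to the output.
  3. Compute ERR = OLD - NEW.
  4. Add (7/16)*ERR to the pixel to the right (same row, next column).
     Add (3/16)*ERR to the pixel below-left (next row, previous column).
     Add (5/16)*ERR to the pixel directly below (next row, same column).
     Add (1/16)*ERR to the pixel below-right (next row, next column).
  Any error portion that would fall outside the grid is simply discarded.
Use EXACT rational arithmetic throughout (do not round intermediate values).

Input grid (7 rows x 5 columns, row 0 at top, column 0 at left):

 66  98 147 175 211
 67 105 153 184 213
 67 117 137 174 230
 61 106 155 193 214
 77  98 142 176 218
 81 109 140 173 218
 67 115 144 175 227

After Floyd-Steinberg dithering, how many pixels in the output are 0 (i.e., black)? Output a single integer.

Answer: 15

Derivation:
(0,0): OLD=66 → NEW=0, ERR=66
(0,1): OLD=1015/8 → NEW=0, ERR=1015/8
(0,2): OLD=25921/128 → NEW=255, ERR=-6719/128
(0,3): OLD=311367/2048 → NEW=255, ERR=-210873/2048
(0,4): OLD=5437937/32768 → NEW=255, ERR=-2917903/32768
(1,0): OLD=14261/128 → NEW=0, ERR=14261/128
(1,1): OLD=192179/1024 → NEW=255, ERR=-68941/1024
(1,2): OLD=3138031/32768 → NEW=0, ERR=3138031/32768
(1,3): OLD=22772899/131072 → NEW=255, ERR=-10650461/131072
(1,4): OLD=300286217/2097152 → NEW=255, ERR=-234487543/2097152
(2,0): OLD=1461345/16384 → NEW=0, ERR=1461345/16384
(2,1): OLD=83834875/524288 → NEW=255, ERR=-49858565/524288
(2,2): OLD=888168497/8388608 → NEW=0, ERR=888168497/8388608
(2,3): OLD=24152402051/134217728 → NEW=255, ERR=-10073118589/134217728
(2,4): OLD=337467323093/2147483648 → NEW=255, ERR=-210141007147/2147483648
(3,0): OLD=595944593/8388608 → NEW=0, ERR=595944593/8388608
(3,1): OLD=8911360125/67108864 → NEW=255, ERR=-8201400195/67108864
(3,2): OLD=246110694063/2147483648 → NEW=0, ERR=246110694063/2147483648
(3,3): OLD=893162873767/4294967296 → NEW=255, ERR=-202053786713/4294967296
(3,4): OLD=10867841648195/68719476736 → NEW=255, ERR=-6655624919485/68719476736
(4,0): OLD=81911703583/1073741824 → NEW=0, ERR=81911703583/1073741824
(4,1): OLD=4092688077023/34359738368 → NEW=0, ERR=4092688077023/34359738368
(4,2): OLD=117354589855345/549755813888 → NEW=255, ERR=-22833142686095/549755813888
(4,3): OLD=1162235289222111/8796093022208 → NEW=255, ERR=-1080768431440929/8796093022208
(4,4): OLD=18441987337716377/140737488355328 → NEW=255, ERR=-17446072192892263/140737488355328
(5,0): OLD=69914157729277/549755813888 → NEW=0, ERR=69914157729277/549755813888
(5,1): OLD=874513826931831/4398046511104 → NEW=255, ERR=-246988033399689/4398046511104
(5,2): OLD=12224187340657775/140737488355328 → NEW=0, ERR=12224187340657775/140737488355328
(5,3): OLD=82621425882640225/562949953421312 → NEW=255, ERR=-60930812239794335/562949953421312
(5,4): OLD=1118963128384911195/9007199254740992 → NEW=0, ERR=1118963128384911195/9007199254740992
(6,0): OLD=6770308068875501/70368744177664 → NEW=0, ERR=6770308068875501/70368744177664
(6,1): OLD=368793792594778531/2251799813685248 → NEW=255, ERR=-205415159894959709/2251799813685248
(6,2): OLD=3870548018740542641/36028797018963968 → NEW=0, ERR=3870548018740542641/36028797018963968
(6,3): OLD=125033557367376046427/576460752303423488 → NEW=255, ERR=-21963934469996943013/576460752303423488
(6,4): OLD=2235632960425677690685/9223372036854775808 → NEW=255, ERR=-116326908972290140355/9223372036854775808
Output grid:
  Row 0: ..###  (2 black, running=2)
  Row 1: .#.##  (2 black, running=4)
  Row 2: .#.##  (2 black, running=6)
  Row 3: .#.##  (2 black, running=8)
  Row 4: ..###  (2 black, running=10)
  Row 5: .#.#.  (3 black, running=13)
  Row 6: .#.##  (2 black, running=15)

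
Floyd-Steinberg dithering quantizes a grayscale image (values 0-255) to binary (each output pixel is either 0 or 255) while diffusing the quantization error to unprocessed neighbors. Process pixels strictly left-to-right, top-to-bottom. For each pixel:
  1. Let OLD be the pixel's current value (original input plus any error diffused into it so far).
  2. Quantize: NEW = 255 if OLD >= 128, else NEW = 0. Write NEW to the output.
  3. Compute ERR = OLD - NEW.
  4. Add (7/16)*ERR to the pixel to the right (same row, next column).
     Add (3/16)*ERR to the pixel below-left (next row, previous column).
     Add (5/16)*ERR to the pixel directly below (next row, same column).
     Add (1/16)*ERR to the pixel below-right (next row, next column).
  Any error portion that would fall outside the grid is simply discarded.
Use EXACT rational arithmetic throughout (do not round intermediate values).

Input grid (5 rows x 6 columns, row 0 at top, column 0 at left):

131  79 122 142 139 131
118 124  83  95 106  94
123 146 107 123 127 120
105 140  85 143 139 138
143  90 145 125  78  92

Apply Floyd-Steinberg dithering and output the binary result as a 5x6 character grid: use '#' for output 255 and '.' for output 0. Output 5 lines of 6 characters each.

Answer: #.#.#.
.#..#.
.#.#.#
#.#.#.
.#.#.#

Derivation:
(0,0): OLD=131 → NEW=255, ERR=-124
(0,1): OLD=99/4 → NEW=0, ERR=99/4
(0,2): OLD=8501/64 → NEW=255, ERR=-7819/64
(0,3): OLD=90675/1024 → NEW=0, ERR=90675/1024
(0,4): OLD=2912101/16384 → NEW=255, ERR=-1265819/16384
(0,5): OLD=25480131/262144 → NEW=0, ERR=25480131/262144
(1,0): OLD=5369/64 → NEW=0, ERR=5369/64
(1,1): OLD=70543/512 → NEW=255, ERR=-60017/512
(1,2): OLD=191483/16384 → NEW=0, ERR=191483/16384
(1,3): OLD=6924735/65536 → NEW=0, ERR=6924735/65536
(1,4): OLD=636876477/4194304 → NEW=255, ERR=-432671043/4194304
(1,5): OLD=4993896731/67108864 → NEW=0, ERR=4993896731/67108864
(2,0): OLD=1042325/8192 → NEW=0, ERR=1042325/8192
(2,1): OLD=45211767/262144 → NEW=255, ERR=-21634953/262144
(2,2): OLD=365032613/4194304 → NEW=0, ERR=365032613/4194304
(2,3): OLD=5888270141/33554432 → NEW=255, ERR=-2668110019/33554432
(2,4): OLD=86470606775/1073741824 → NEW=0, ERR=86470606775/1073741824
(2,5): OLD=2955626500977/17179869184 → NEW=255, ERR=-1425240140943/17179869184
(3,0): OLD=542269061/4194304 → NEW=255, ERR=-527278459/4194304
(3,1): OLD=2801131873/33554432 → NEW=0, ERR=2801131873/33554432
(3,2): OLD=34534825555/268435456 → NEW=255, ERR=-33916215725/268435456
(3,3): OLD=1433029819225/17179869184 → NEW=0, ERR=1433029819225/17179869184
(3,4): OLD=24757546794617/137438953472 → NEW=255, ERR=-10289386340743/137438953472
(3,5): OLD=185498136910455/2199023255552 → NEW=0, ERR=185498136910455/2199023255552
(4,0): OLD=64084797675/536870912 → NEW=0, ERR=64084797675/536870912
(4,1): OLD=1174789309743/8589934592 → NEW=255, ERR=-1015644011217/8589934592
(4,2): OLD=20518360294493/274877906944 → NEW=0, ERR=20518360294493/274877906944
(4,3): OLD=711560198540593/4398046511104 → NEW=255, ERR=-409941661790927/4398046511104
(4,4): OLD=2452713053986753/70368744177664 → NEW=0, ERR=2452713053986753/70368744177664
(4,5): OLD=145163318906641063/1125899906842624 → NEW=255, ERR=-141941157338228057/1125899906842624
Row 0: #.#.#.
Row 1: .#..#.
Row 2: .#.#.#
Row 3: #.#.#.
Row 4: .#.#.#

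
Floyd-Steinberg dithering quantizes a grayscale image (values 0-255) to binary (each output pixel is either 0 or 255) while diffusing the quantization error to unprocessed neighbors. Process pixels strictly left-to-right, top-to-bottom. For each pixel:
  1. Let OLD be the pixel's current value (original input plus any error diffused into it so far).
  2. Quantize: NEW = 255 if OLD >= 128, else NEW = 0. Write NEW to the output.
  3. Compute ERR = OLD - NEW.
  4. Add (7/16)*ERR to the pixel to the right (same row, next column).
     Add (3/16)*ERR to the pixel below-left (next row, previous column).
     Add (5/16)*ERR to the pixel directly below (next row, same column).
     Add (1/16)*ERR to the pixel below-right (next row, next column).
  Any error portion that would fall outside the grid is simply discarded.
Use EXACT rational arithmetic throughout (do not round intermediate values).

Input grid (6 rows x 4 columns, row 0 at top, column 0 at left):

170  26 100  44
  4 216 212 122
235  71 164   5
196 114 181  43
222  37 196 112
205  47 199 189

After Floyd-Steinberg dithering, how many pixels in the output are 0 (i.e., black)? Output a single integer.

Answer: 11

Derivation:
(0,0): OLD=170 → NEW=255, ERR=-85
(0,1): OLD=-179/16 → NEW=0, ERR=-179/16
(0,2): OLD=24347/256 → NEW=0, ERR=24347/256
(0,3): OLD=350653/4096 → NEW=0, ERR=350653/4096
(1,0): OLD=-6313/256 → NEW=0, ERR=-6313/256
(1,1): OLD=438753/2048 → NEW=255, ERR=-83487/2048
(1,2): OLD=15678709/65536 → NEW=255, ERR=-1032971/65536
(1,3): OLD=154980547/1048576 → NEW=255, ERR=-112406333/1048576
(2,0): OLD=7197499/32768 → NEW=255, ERR=-1158341/32768
(2,1): OLD=40159161/1048576 → NEW=0, ERR=40159161/1048576
(2,2): OLD=321246941/2097152 → NEW=255, ERR=-213526819/2097152
(2,3): OLD=-2484033975/33554432 → NEW=0, ERR=-2484033975/33554432
(3,0): OLD=3223477259/16777216 → NEW=255, ERR=-1054712821/16777216
(3,1): OLD=20713670869/268435456 → NEW=0, ERR=20713670869/268435456
(3,2): OLD=736391542315/4294967296 → NEW=255, ERR=-358825118165/4294967296
(3,3): OLD=-1583922996819/68719476736 → NEW=0, ERR=-1583922996819/68719476736
(4,0): OLD=931246726639/4294967296 → NEW=255, ERR=-163969933841/4294967296
(4,1): OLD=852721467597/34359738368 → NEW=0, ERR=852721467597/34359738368
(4,2): OLD=199287300889261/1099511627776 → NEW=255, ERR=-81088164193619/1099511627776
(4,3): OLD=1184134617623499/17592186044416 → NEW=0, ERR=1184134617623499/17592186044416
(5,0): OLD=108699308896191/549755813888 → NEW=255, ERR=-31488423645249/549755813888
(5,1): OLD=237189452225433/17592186044416 → NEW=0, ERR=237189452225433/17592186044416
(5,2): OLD=1724243457493413/8796093022208 → NEW=255, ERR=-518760263169627/8796093022208
(5,3): OLD=50559389374958797/281474976710656 → NEW=255, ERR=-21216729686258483/281474976710656
Output grid:
  Row 0: #...  (3 black, running=3)
  Row 1: .###  (1 black, running=4)
  Row 2: #.#.  (2 black, running=6)
  Row 3: #.#.  (2 black, running=8)
  Row 4: #.#.  (2 black, running=10)
  Row 5: #.##  (1 black, running=11)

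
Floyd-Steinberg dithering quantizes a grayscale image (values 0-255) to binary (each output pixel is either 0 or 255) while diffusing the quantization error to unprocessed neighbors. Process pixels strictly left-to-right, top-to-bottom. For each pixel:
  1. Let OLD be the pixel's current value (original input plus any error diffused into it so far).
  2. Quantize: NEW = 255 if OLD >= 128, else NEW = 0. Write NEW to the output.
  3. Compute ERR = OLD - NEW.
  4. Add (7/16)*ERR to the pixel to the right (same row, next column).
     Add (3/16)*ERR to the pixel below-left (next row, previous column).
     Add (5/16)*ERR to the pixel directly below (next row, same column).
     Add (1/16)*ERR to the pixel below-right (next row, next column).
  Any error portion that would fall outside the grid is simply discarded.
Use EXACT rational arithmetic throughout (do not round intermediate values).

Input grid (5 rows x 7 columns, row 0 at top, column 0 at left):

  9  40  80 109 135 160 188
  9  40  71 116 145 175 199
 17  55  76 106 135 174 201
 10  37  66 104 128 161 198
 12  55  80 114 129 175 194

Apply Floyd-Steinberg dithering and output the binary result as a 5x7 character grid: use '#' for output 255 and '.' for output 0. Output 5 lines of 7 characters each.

(0,0): OLD=9 → NEW=0, ERR=9
(0,1): OLD=703/16 → NEW=0, ERR=703/16
(0,2): OLD=25401/256 → NEW=0, ERR=25401/256
(0,3): OLD=624271/4096 → NEW=255, ERR=-420209/4096
(0,4): OLD=5905897/65536 → NEW=0, ERR=5905897/65536
(0,5): OLD=209113439/1048576 → NEW=255, ERR=-58273441/1048576
(0,6): OLD=2746202521/16777216 → NEW=255, ERR=-1531987559/16777216
(1,0): OLD=5133/256 → NEW=0, ERR=5133/256
(1,1): OLD=167259/2048 → NEW=0, ERR=167259/2048
(1,2): OLD=7946103/65536 → NEW=0, ERR=7946103/65536
(1,3): OLD=41965291/262144 → NEW=255, ERR=-24881429/262144
(1,4): OLD=1926094241/16777216 → NEW=0, ERR=1926094241/16777216
(1,5): OLD=26356468081/134217728 → NEW=255, ERR=-7869052559/134217728
(1,6): OLD=303527375231/2147483648 → NEW=255, ERR=-244080955009/2147483648
(2,0): OLD=1264153/32768 → NEW=0, ERR=1264153/32768
(2,1): OLD=127283619/1048576 → NEW=0, ERR=127283619/1048576
(2,2): OLD=2588801449/16777216 → NEW=255, ERR=-1689388631/16777216
(2,3): OLD=8239432865/134217728 → NEW=0, ERR=8239432865/134217728
(2,4): OLD=194141821425/1073741824 → NEW=255, ERR=-79662343695/1073741824
(2,5): OLD=3748094657403/34359738368 → NEW=0, ERR=3748094657403/34359738368
(2,6): OLD=115196627337485/549755813888 → NEW=255, ERR=-24991105203955/549755813888
(3,0): OLD=751887497/16777216 → NEW=0, ERR=751887497/16777216
(3,1): OLD=10478547157/134217728 → NEW=0, ERR=10478547157/134217728
(3,2): OLD=94259403727/1073741824 → NEW=0, ERR=94259403727/1073741824
(3,3): OLD=607247908089/4294967296 → NEW=255, ERR=-487968752391/4294967296
(3,4): OLD=43650097838217/549755813888 → NEW=0, ERR=43650097838217/549755813888
(3,5): OLD=952904399225771/4398046511104 → NEW=255, ERR=-168597461105749/4398046511104
(3,6): OLD=12232941027426613/70368744177664 → NEW=255, ERR=-5711088737877707/70368744177664
(4,0): OLD=87280945127/2147483648 → NEW=0, ERR=87280945127/2147483648
(4,1): OLD=4000834020667/34359738368 → NEW=0, ERR=4000834020667/34359738368
(4,2): OLD=78039065866837/549755813888 → NEW=255, ERR=-62148666674603/549755813888
(4,3): OLD=217312522251063/4398046511104 → NEW=0, ERR=217312522251063/4398046511104
(4,4): OLD=5669643591219573/35184372088832 → NEW=255, ERR=-3302371291432587/35184372088832
(4,5): OLD=125765435038601717/1125899906842624 → NEW=0, ERR=125765435038601717/1125899906842624
(4,6): OLD=3875103307036428611/18014398509481984 → NEW=255, ERR=-718568312881477309/18014398509481984
Row 0: ...#.##
Row 1: ...#.##
Row 2: ..#.#.#
Row 3: ...#.##
Row 4: ..#.#.#

Answer: ...#.##
...#.##
..#.#.#
...#.##
..#.#.#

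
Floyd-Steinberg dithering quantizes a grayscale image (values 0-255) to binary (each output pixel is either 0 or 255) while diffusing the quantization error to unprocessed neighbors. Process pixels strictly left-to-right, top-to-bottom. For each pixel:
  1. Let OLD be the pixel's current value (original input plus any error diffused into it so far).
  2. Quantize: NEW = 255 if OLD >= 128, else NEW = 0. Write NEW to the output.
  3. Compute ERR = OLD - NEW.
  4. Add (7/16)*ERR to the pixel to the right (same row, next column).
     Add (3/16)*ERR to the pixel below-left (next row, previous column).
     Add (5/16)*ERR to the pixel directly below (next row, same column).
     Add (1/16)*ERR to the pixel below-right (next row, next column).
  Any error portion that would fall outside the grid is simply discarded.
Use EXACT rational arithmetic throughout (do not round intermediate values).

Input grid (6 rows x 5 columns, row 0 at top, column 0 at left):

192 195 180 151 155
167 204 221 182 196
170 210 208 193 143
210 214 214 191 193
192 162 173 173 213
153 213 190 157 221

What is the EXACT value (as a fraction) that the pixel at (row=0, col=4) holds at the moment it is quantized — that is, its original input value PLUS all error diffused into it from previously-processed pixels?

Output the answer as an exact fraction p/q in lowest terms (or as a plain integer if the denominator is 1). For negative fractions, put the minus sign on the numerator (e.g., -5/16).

Answer: 13066209/65536

Derivation:
(0,0): OLD=192 → NEW=255, ERR=-63
(0,1): OLD=2679/16 → NEW=255, ERR=-1401/16
(0,2): OLD=36273/256 → NEW=255, ERR=-29007/256
(0,3): OLD=415447/4096 → NEW=0, ERR=415447/4096
(0,4): OLD=13066209/65536 → NEW=255, ERR=-3645471/65536
Target (0,4): original=155, with diffused error = 13066209/65536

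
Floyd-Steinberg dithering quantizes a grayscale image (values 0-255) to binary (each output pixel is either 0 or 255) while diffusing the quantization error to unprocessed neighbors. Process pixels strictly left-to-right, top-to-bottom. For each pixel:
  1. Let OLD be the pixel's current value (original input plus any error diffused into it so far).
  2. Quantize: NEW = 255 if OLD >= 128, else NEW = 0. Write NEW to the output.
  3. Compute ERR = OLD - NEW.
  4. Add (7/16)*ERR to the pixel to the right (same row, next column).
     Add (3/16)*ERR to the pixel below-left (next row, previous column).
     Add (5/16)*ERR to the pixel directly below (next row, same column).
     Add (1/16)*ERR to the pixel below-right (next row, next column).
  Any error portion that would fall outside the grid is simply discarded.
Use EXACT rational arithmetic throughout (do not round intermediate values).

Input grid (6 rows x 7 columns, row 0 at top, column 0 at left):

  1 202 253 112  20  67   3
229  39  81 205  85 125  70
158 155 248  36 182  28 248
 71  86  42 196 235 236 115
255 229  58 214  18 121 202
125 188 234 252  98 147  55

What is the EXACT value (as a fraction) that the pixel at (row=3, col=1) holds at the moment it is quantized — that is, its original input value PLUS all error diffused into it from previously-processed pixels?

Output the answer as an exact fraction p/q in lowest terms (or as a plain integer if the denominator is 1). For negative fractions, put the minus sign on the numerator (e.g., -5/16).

Answer: 21401739901/134217728

Derivation:
(0,0): OLD=1 → NEW=0, ERR=1
(0,1): OLD=3239/16 → NEW=255, ERR=-841/16
(0,2): OLD=58881/256 → NEW=255, ERR=-6399/256
(0,3): OLD=413959/4096 → NEW=0, ERR=413959/4096
(0,4): OLD=4208433/65536 → NEW=0, ERR=4208433/65536
(0,5): OLD=99713623/1048576 → NEW=0, ERR=99713623/1048576
(0,6): OLD=748327009/16777216 → NEW=0, ERR=748327009/16777216
(1,0): OLD=56181/256 → NEW=255, ERR=-9099/256
(1,1): OLD=4915/2048 → NEW=0, ERR=4915/2048
(1,2): OLD=5891887/65536 → NEW=0, ERR=5891887/65536
(1,3): OLD=75076291/262144 → NEW=255, ERR=8229571/262144
(1,4): OLD=2398280361/16777216 → NEW=255, ERR=-1879909719/16777216
(1,5): OLD=15847246841/134217728 → NEW=0, ERR=15847246841/134217728
(1,6): OLD=303951007351/2147483648 → NEW=255, ERR=-243657322889/2147483648
(2,0): OLD=4828129/32768 → NEW=255, ERR=-3527711/32768
(2,1): OLD=129274043/1048576 → NEW=0, ERR=129274043/1048576
(2,2): OLD=5638290161/16777216 → NEW=255, ERR=1360100081/16777216
(2,3): OLD=8843216809/134217728 → NEW=0, ERR=8843216809/134217728
(2,4): OLD=214651716857/1073741824 → NEW=255, ERR=-59152448263/1073741824
(2,5): OLD=430117733203/34359738368 → NEW=0, ERR=430117733203/34359738368
(2,6): OLD=123914575336821/549755813888 → NEW=255, ERR=-16273157204619/549755813888
(3,0): OLD=1014570705/16777216 → NEW=0, ERR=1014570705/16777216
(3,1): OLD=21401739901/134217728 → NEW=255, ERR=-12823780739/134217728
Target (3,1): original=86, with diffused error = 21401739901/134217728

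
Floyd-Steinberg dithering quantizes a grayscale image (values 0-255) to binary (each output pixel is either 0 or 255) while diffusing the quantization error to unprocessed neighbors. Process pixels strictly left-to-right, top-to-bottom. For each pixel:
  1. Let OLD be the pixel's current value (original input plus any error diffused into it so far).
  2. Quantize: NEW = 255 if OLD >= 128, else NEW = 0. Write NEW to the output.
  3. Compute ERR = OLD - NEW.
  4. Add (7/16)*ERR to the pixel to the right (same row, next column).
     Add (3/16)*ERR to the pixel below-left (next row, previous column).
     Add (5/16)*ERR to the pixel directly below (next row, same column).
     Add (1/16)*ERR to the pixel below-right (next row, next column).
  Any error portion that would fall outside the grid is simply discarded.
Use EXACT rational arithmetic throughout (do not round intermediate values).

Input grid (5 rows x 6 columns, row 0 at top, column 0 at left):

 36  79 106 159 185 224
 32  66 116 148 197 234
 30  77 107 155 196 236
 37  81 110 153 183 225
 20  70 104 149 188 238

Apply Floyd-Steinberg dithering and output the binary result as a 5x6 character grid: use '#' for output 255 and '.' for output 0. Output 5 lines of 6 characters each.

(0,0): OLD=36 → NEW=0, ERR=36
(0,1): OLD=379/4 → NEW=0, ERR=379/4
(0,2): OLD=9437/64 → NEW=255, ERR=-6883/64
(0,3): OLD=114635/1024 → NEW=0, ERR=114635/1024
(0,4): OLD=3833485/16384 → NEW=255, ERR=-344435/16384
(0,5): OLD=56309211/262144 → NEW=255, ERR=-10537509/262144
(1,0): OLD=3905/64 → NEW=0, ERR=3905/64
(1,1): OLD=53447/512 → NEW=0, ERR=53447/512
(1,2): OLD=2539091/16384 → NEW=255, ERR=-1638829/16384
(1,3): OLD=8425239/65536 → NEW=255, ERR=-8286441/65536
(1,4): OLD=564436773/4194304 → NEW=255, ERR=-505110747/4194304
(1,5): OLD=11236522867/67108864 → NEW=255, ERR=-5876237453/67108864
(2,0): OLD=562301/8192 → NEW=0, ERR=562301/8192
(2,1): OLD=32692015/262144 → NEW=0, ERR=32692015/262144
(2,2): OLD=474455885/4194304 → NEW=0, ERR=474455885/4194304
(2,3): OLD=4568265765/33554432 → NEW=255, ERR=-3988114395/33554432
(2,4): OLD=88096908271/1073741824 → NEW=0, ERR=88096908271/1073741824
(2,5): OLD=4071720137849/17179869184 → NEW=255, ERR=-309146504071/17179869184
(3,0): OLD=343233453/4194304 → NEW=0, ERR=343233453/4194304
(3,1): OLD=6082539561/33554432 → NEW=255, ERR=-2473840599/33554432
(3,2): OLD=26468693131/268435456 → NEW=0, ERR=26468693131/268435456
(3,3): OLD=3117296520993/17179869184 → NEW=255, ERR=-1263570120927/17179869184
(3,4): OLD=22768032351745/137438953472 → NEW=255, ERR=-12278900783615/137438953472
(3,5): OLD=407738471109743/2199023255552 → NEW=255, ERR=-153012459056017/2199023255552
(4,0): OLD=17045234563/536870912 → NEW=0, ERR=17045234563/536870912
(4,1): OLD=725450856231/8589934592 → NEW=0, ERR=725450856231/8589934592
(4,2): OLD=42156279361861/274877906944 → NEW=255, ERR=-27937586908859/274877906944
(4,3): OLD=312090749182777/4398046511104 → NEW=0, ERR=312090749182777/4398046511104
(4,4): OLD=12207786319008457/70368744177664 → NEW=255, ERR=-5736243446295863/70368744177664
(4,5): OLD=197041683054299871/1125899906842624 → NEW=255, ERR=-90062793190569249/1125899906842624
Row 0: ..#.##
Row 1: ..####
Row 2: ...#.#
Row 3: .#.###
Row 4: ..#.##

Answer: ..#.##
..####
...#.#
.#.###
..#.##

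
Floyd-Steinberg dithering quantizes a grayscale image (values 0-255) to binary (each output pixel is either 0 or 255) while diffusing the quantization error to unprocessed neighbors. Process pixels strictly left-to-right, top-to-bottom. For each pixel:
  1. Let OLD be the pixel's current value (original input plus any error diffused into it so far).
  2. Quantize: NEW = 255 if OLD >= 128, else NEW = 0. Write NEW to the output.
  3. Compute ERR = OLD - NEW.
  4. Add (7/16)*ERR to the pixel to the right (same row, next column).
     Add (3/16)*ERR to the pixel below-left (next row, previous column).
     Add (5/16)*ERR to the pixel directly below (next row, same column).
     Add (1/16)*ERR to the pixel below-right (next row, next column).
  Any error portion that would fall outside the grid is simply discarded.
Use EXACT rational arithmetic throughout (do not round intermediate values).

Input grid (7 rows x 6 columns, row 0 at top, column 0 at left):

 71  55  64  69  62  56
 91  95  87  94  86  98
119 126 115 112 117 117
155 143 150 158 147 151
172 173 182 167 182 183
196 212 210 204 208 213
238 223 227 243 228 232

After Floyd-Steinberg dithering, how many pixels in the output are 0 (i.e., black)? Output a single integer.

Answer: 17

Derivation:
(0,0): OLD=71 → NEW=0, ERR=71
(0,1): OLD=1377/16 → NEW=0, ERR=1377/16
(0,2): OLD=26023/256 → NEW=0, ERR=26023/256
(0,3): OLD=464785/4096 → NEW=0, ERR=464785/4096
(0,4): OLD=7316727/65536 → NEW=0, ERR=7316727/65536
(0,5): OLD=109937345/1048576 → NEW=0, ERR=109937345/1048576
(1,0): OLD=33107/256 → NEW=255, ERR=-32173/256
(1,1): OLD=185157/2048 → NEW=0, ERR=185157/2048
(1,2): OLD=12122537/65536 → NEW=255, ERR=-4589143/65536
(1,3): OLD=33059253/262144 → NEW=0, ERR=33059253/262144
(1,4): OLD=3402634815/16777216 → NEW=255, ERR=-875555265/16777216
(1,5): OLD=30845857545/268435456 → NEW=0, ERR=30845857545/268435456
(2,0): OLD=3167943/32768 → NEW=0, ERR=3167943/32768
(2,1): OLD=184093181/1048576 → NEW=255, ERR=-83293699/1048576
(2,2): OLD=1470703927/16777216 → NEW=0, ERR=1470703927/16777216
(2,3): OLD=23568586559/134217728 → NEW=255, ERR=-10656934081/134217728
(2,4): OLD=409659923005/4294967296 → NEW=0, ERR=409659923005/4294967296
(2,5): OLD=13151324694907/68719476736 → NEW=255, ERR=-4372141872773/68719476736
(3,0): OLD=2857458263/16777216 → NEW=255, ERR=-1420731817/16777216
(3,1): OLD=13905875083/134217728 → NEW=0, ERR=13905875083/134217728
(3,2): OLD=217829717073/1073741824 → NEW=255, ERR=-55974448047/1073741824
(3,3): OLD=9190763300339/68719476736 → NEW=255, ERR=-8332703267341/68719476736
(3,4): OLD=58749652192147/549755813888 → NEW=0, ERR=58749652192147/549755813888
(3,5): OLD=1617008406932157/8796093022208 → NEW=255, ERR=-625995313730883/8796093022208
(4,0): OLD=354255540025/2147483648 → NEW=255, ERR=-193352790215/2147483648
(4,1): OLD=5185534851941/34359738368 → NEW=255, ERR=-3576198431899/34359738368
(4,2): OLD=114254213074079/1099511627776 → NEW=0, ERR=114254213074079/1099511627776
(4,3): OLD=3366238377901499/17592186044416 → NEW=255, ERR=-1119769063424581/17592186044416
(4,4): OLD=46900862749286251/281474976710656 → NEW=255, ERR=-24875256311931029/281474976710656
(4,5): OLD=579952509350721549/4503599627370496 → NEW=255, ERR=-568465395628754931/4503599627370496
(5,0): OLD=81555321009151/549755813888 → NEW=255, ERR=-58632411532289/549755813888
(5,1): OLD=2580263941492463/17592186044416 → NEW=255, ERR=-1905743499833617/17592186044416
(5,2): OLD=24859778434461365/140737488355328 → NEW=255, ERR=-11028281096147275/140737488355328
(5,3): OLD=629380173174723991/4503599627370496 → NEW=255, ERR=-519037731804752489/4503599627370496
(5,4): OLD=921579733147287927/9007199254740992 → NEW=0, ERR=921579733147287927/9007199254740992
(5,5): OLD=30666931033918973987/144115188075855872 → NEW=255, ERR=-6082441925424273373/144115188075855872
(6,0): OLD=51892628112469037/281474976710656 → NEW=255, ERR=-19883490948748243/281474976710656
(6,1): OLD=616469318994277929/4503599627370496 → NEW=255, ERR=-531948585985198551/4503599627370496
(6,2): OLD=2205981309489506049/18014398509481984 → NEW=0, ERR=2205981309489506049/18014398509481984
(6,3): OLD=79218954353774322717/288230376151711744 → NEW=255, ERR=5720208435087827997/288230376151711744
(6,4): OLD=1169245562162575506877/4611686018427387904 → NEW=255, ERR=-6734372536408408643/4611686018427387904
(6,5): OLD=16570096007951132718091/73786976294838206464 → NEW=255, ERR=-2245582947232609930229/73786976294838206464
Output grid:
  Row 0: ......  (6 black, running=6)
  Row 1: #.#.#.  (3 black, running=9)
  Row 2: .#.#.#  (3 black, running=12)
  Row 3: #.##.#  (2 black, running=14)
  Row 4: ##.###  (1 black, running=15)
  Row 5: ####.#  (1 black, running=16)
  Row 6: ##.###  (1 black, running=17)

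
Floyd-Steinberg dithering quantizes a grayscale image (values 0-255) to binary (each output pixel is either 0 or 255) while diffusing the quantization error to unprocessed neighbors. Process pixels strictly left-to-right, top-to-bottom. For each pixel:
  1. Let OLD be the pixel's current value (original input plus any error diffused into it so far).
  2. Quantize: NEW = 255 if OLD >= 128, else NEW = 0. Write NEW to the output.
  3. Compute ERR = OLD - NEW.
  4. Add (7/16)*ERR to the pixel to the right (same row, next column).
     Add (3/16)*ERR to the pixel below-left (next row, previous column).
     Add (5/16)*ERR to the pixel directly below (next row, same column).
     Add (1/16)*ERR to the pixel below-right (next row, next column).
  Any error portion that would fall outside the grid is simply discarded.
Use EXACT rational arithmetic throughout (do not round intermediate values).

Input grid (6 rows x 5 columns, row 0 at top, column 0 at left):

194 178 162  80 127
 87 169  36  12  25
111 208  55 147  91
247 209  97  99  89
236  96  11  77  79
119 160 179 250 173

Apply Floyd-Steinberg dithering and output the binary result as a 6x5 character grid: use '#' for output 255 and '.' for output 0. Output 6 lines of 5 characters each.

(0,0): OLD=194 → NEW=255, ERR=-61
(0,1): OLD=2421/16 → NEW=255, ERR=-1659/16
(0,2): OLD=29859/256 → NEW=0, ERR=29859/256
(0,3): OLD=536693/4096 → NEW=255, ERR=-507787/4096
(0,4): OLD=4768563/65536 → NEW=0, ERR=4768563/65536
(1,0): OLD=12415/256 → NEW=0, ERR=12415/256
(1,1): OLD=360185/2048 → NEW=255, ERR=-162055/2048
(1,2): OLD=531181/65536 → NEW=0, ERR=531181/65536
(1,3): OLD=-593047/262144 → NEW=0, ERR=-593047/262144
(1,4): OLD=163579163/4194304 → NEW=0, ERR=163579163/4194304
(2,0): OLD=3647683/32768 → NEW=0, ERR=3647683/32768
(2,1): OLD=248014353/1048576 → NEW=255, ERR=-19372527/1048576
(2,2): OLD=739544947/16777216 → NEW=0, ERR=739544947/16777216
(2,3): OLD=46545983913/268435456 → NEW=255, ERR=-21905057367/268435456
(2,4): OLD=289244674399/4294967296 → NEW=0, ERR=289244674399/4294967296
(3,0): OLD=4669484051/16777216 → NEW=255, ERR=391293971/16777216
(3,1): OLD=30689257239/134217728 → NEW=255, ERR=-3536263401/134217728
(3,2): OLD=355593196845/4294967296 → NEW=0, ERR=355593196845/4294967296
(3,3): OLD=1074629189381/8589934592 → NEW=0, ERR=1074629189381/8589934592
(3,4): OLD=21945956092921/137438953472 → NEW=255, ERR=-13100977042439/137438953472
(4,0): OLD=511849109565/2147483648 → NEW=255, ERR=-35759220675/2147483648
(4,1): OLD=6697589380157/68719476736 → NEW=0, ERR=6697589380157/68719476736
(4,2): OLD=111405742998067/1099511627776 → NEW=0, ERR=111405742998067/1099511627776
(4,3): OLD=2598809616984125/17592186044416 → NEW=255, ERR=-1887197824341955/17592186044416
(4,4): OLD=2842353662439467/281474976710656 → NEW=0, ERR=2842353662439467/281474976710656
(5,0): OLD=145213176537815/1099511627776 → NEW=255, ERR=-135162288545065/1099511627776
(5,1): OLD=1360164702856133/8796093022208 → NEW=255, ERR=-882839017806907/8796093022208
(5,2): OLD=42989723430050413/281474976710656 → NEW=255, ERR=-28786395631166867/281474976710656
(5,3): OLD=202616560667980771/1125899906842624 → NEW=255, ERR=-84487915576888349/1125899906842624
(5,4): OLD=2461141945593069009/18014398509481984 → NEW=255, ERR=-2132529674324836911/18014398509481984
Row 0: ##.#.
Row 1: .#...
Row 2: .#.#.
Row 3: ##..#
Row 4: #..#.
Row 5: #####

Answer: ##.#.
.#...
.#.#.
##..#
#..#.
#####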